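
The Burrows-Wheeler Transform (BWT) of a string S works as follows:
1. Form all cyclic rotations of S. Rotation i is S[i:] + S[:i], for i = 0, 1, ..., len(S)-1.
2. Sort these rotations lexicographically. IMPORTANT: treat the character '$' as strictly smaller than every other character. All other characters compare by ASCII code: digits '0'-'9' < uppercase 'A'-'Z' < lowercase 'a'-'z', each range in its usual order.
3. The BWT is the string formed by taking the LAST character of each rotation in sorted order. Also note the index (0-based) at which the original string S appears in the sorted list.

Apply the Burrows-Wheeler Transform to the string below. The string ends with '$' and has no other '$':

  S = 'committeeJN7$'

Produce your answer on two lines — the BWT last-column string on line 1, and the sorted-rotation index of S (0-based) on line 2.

All 13 rotations (rotation i = S[i:]+S[:i]):
  rot[0] = committeeJN7$
  rot[1] = ommitteeJN7$c
  rot[2] = mmitteeJN7$co
  rot[3] = mitteeJN7$com
  rot[4] = itteeJN7$comm
  rot[5] = tteeJN7$commi
  rot[6] = teeJN7$commit
  rot[7] = eeJN7$committ
  rot[8] = eJN7$committe
  rot[9] = JN7$committee
  rot[10] = N7$committeeJ
  rot[11] = 7$committeeJN
  rot[12] = $committeeJN7
Sorted (with $ < everything):
  sorted[0] = $committeeJN7  (last char: '7')
  sorted[1] = 7$committeeJN  (last char: 'N')
  sorted[2] = JN7$committee  (last char: 'e')
  sorted[3] = N7$committeeJ  (last char: 'J')
  sorted[4] = committeeJN7$  (last char: '$')
  sorted[5] = eJN7$committe  (last char: 'e')
  sorted[6] = eeJN7$committ  (last char: 't')
  sorted[7] = itteeJN7$comm  (last char: 'm')
  sorted[8] = mitteeJN7$com  (last char: 'm')
  sorted[9] = mmitteeJN7$co  (last char: 'o')
  sorted[10] = ommitteeJN7$c  (last char: 'c')
  sorted[11] = teeJN7$commit  (last char: 't')
  sorted[12] = tteeJN7$commi  (last char: 'i')
Last column: 7NeJ$etmmocti
Original string S is at sorted index 4

Answer: 7NeJ$etmmocti
4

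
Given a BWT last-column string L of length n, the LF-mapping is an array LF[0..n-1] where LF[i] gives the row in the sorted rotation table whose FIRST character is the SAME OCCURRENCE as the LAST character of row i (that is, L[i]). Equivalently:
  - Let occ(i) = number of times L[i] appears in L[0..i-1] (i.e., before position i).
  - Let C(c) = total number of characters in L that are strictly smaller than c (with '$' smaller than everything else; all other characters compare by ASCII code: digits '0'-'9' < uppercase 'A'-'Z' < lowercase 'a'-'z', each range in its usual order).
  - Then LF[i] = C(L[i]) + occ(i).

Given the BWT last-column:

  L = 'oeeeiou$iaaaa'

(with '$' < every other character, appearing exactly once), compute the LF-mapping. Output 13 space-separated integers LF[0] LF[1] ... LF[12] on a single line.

Answer: 10 5 6 7 8 11 12 0 9 1 2 3 4

Derivation:
Char counts: '$':1, 'a':4, 'e':3, 'i':2, 'o':2, 'u':1
C (first-col start): C('$')=0, C('a')=1, C('e')=5, C('i')=8, C('o')=10, C('u')=12
L[0]='o': occ=0, LF[0]=C('o')+0=10+0=10
L[1]='e': occ=0, LF[1]=C('e')+0=5+0=5
L[2]='e': occ=1, LF[2]=C('e')+1=5+1=6
L[3]='e': occ=2, LF[3]=C('e')+2=5+2=7
L[4]='i': occ=0, LF[4]=C('i')+0=8+0=8
L[5]='o': occ=1, LF[5]=C('o')+1=10+1=11
L[6]='u': occ=0, LF[6]=C('u')+0=12+0=12
L[7]='$': occ=0, LF[7]=C('$')+0=0+0=0
L[8]='i': occ=1, LF[8]=C('i')+1=8+1=9
L[9]='a': occ=0, LF[9]=C('a')+0=1+0=1
L[10]='a': occ=1, LF[10]=C('a')+1=1+1=2
L[11]='a': occ=2, LF[11]=C('a')+2=1+2=3
L[12]='a': occ=3, LF[12]=C('a')+3=1+3=4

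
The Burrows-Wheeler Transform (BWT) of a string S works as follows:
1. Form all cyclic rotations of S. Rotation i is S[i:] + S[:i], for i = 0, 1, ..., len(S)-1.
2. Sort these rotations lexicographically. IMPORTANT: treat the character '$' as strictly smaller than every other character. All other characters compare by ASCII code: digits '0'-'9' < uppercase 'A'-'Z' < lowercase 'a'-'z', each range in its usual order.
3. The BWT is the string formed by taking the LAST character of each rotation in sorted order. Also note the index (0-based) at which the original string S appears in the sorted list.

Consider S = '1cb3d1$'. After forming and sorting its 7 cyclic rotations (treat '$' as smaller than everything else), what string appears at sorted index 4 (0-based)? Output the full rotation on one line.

All 7 rotations (rotation i = S[i:]+S[:i]):
  rot[0] = 1cb3d1$
  rot[1] = cb3d1$1
  rot[2] = b3d1$1c
  rot[3] = 3d1$1cb
  rot[4] = d1$1cb3
  rot[5] = 1$1cb3d
  rot[6] = $1cb3d1
Sorted (with $ < everything):
  sorted[0] = $1cb3d1
  sorted[1] = 1$1cb3d
  sorted[2] = 1cb3d1$
  sorted[3] = 3d1$1cb
  sorted[4] = b3d1$1c
  sorted[5] = cb3d1$1
  sorted[6] = d1$1cb3
sorted[4] = b3d1$1c

Answer: b3d1$1c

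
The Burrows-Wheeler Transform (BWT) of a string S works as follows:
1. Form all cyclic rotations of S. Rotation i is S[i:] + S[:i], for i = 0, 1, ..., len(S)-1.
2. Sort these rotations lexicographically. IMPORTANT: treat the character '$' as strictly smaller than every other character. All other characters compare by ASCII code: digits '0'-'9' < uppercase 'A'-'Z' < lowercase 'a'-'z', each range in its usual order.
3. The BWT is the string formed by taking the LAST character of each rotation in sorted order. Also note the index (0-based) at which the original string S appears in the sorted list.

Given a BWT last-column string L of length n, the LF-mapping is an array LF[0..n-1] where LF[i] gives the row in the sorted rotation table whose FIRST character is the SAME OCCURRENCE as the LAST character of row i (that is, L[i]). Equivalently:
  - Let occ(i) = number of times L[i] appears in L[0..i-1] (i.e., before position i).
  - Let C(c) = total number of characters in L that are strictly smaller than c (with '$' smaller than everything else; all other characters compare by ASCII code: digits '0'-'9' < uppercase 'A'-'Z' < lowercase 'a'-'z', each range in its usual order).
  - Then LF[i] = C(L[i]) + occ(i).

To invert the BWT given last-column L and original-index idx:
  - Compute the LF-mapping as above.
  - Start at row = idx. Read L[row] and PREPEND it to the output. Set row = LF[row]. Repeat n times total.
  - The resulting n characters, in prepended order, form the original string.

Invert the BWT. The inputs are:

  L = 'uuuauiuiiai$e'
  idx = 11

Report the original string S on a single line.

Answer: uiiiuauaeuiu$

Derivation:
LF mapping: 8 9 10 1 11 4 12 5 6 2 7 0 3
Walk LF starting at row 11, prepending L[row]:
  step 1: row=11, L[11]='$', prepend. Next row=LF[11]=0
  step 2: row=0, L[0]='u', prepend. Next row=LF[0]=8
  step 3: row=8, L[8]='i', prepend. Next row=LF[8]=6
  step 4: row=6, L[6]='u', prepend. Next row=LF[6]=12
  step 5: row=12, L[12]='e', prepend. Next row=LF[12]=3
  step 6: row=3, L[3]='a', prepend. Next row=LF[3]=1
  step 7: row=1, L[1]='u', prepend. Next row=LF[1]=9
  step 8: row=9, L[9]='a', prepend. Next row=LF[9]=2
  step 9: row=2, L[2]='u', prepend. Next row=LF[2]=10
  step 10: row=10, L[10]='i', prepend. Next row=LF[10]=7
  step 11: row=7, L[7]='i', prepend. Next row=LF[7]=5
  step 12: row=5, L[5]='i', prepend. Next row=LF[5]=4
  step 13: row=4, L[4]='u', prepend. Next row=LF[4]=11
Reversed output: uiiiuauaeuiu$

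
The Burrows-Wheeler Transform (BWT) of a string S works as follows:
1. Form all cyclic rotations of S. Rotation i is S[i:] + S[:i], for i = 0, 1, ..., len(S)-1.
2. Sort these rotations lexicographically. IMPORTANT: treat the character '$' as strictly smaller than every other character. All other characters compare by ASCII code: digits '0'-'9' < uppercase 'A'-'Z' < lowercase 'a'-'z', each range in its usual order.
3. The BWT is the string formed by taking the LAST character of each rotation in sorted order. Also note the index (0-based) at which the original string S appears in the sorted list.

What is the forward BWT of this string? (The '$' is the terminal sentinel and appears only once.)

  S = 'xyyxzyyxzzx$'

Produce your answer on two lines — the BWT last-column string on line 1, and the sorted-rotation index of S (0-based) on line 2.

Answer: xz$yyyyxzzxx
2

Derivation:
All 12 rotations (rotation i = S[i:]+S[:i]):
  rot[0] = xyyxzyyxzzx$
  rot[1] = yyxzyyxzzx$x
  rot[2] = yxzyyxzzx$xy
  rot[3] = xzyyxzzx$xyy
  rot[4] = zyyxzzx$xyyx
  rot[5] = yyxzzx$xyyxz
  rot[6] = yxzzx$xyyxzy
  rot[7] = xzzx$xyyxzyy
  rot[8] = zzx$xyyxzyyx
  rot[9] = zx$xyyxzyyxz
  rot[10] = x$xyyxzyyxzz
  rot[11] = $xyyxzyyxzzx
Sorted (with $ < everything):
  sorted[0] = $xyyxzyyxzzx  (last char: 'x')
  sorted[1] = x$xyyxzyyxzz  (last char: 'z')
  sorted[2] = xyyxzyyxzzx$  (last char: '$')
  sorted[3] = xzyyxzzx$xyy  (last char: 'y')
  sorted[4] = xzzx$xyyxzyy  (last char: 'y')
  sorted[5] = yxzyyxzzx$xy  (last char: 'y')
  sorted[6] = yxzzx$xyyxzy  (last char: 'y')
  sorted[7] = yyxzyyxzzx$x  (last char: 'x')
  sorted[8] = yyxzzx$xyyxz  (last char: 'z')
  sorted[9] = zx$xyyxzyyxz  (last char: 'z')
  sorted[10] = zyyxzzx$xyyx  (last char: 'x')
  sorted[11] = zzx$xyyxzyyx  (last char: 'x')
Last column: xz$yyyyxzzxx
Original string S is at sorted index 2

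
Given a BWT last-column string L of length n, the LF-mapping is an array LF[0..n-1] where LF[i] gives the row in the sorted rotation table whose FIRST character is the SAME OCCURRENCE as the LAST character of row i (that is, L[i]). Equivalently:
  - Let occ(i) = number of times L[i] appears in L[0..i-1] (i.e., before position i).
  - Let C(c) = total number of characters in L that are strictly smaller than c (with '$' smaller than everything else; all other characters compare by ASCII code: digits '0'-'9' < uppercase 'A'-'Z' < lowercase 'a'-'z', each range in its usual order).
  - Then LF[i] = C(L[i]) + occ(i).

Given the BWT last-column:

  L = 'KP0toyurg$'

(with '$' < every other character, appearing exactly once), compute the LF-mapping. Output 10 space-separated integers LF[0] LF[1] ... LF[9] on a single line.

Answer: 2 3 1 7 5 9 8 6 4 0

Derivation:
Char counts: '$':1, '0':1, 'K':1, 'P':1, 'g':1, 'o':1, 'r':1, 't':1, 'u':1, 'y':1
C (first-col start): C('$')=0, C('0')=1, C('K')=2, C('P')=3, C('g')=4, C('o')=5, C('r')=6, C('t')=7, C('u')=8, C('y')=9
L[0]='K': occ=0, LF[0]=C('K')+0=2+0=2
L[1]='P': occ=0, LF[1]=C('P')+0=3+0=3
L[2]='0': occ=0, LF[2]=C('0')+0=1+0=1
L[3]='t': occ=0, LF[3]=C('t')+0=7+0=7
L[4]='o': occ=0, LF[4]=C('o')+0=5+0=5
L[5]='y': occ=0, LF[5]=C('y')+0=9+0=9
L[6]='u': occ=0, LF[6]=C('u')+0=8+0=8
L[7]='r': occ=0, LF[7]=C('r')+0=6+0=6
L[8]='g': occ=0, LF[8]=C('g')+0=4+0=4
L[9]='$': occ=0, LF[9]=C('$')+0=0+0=0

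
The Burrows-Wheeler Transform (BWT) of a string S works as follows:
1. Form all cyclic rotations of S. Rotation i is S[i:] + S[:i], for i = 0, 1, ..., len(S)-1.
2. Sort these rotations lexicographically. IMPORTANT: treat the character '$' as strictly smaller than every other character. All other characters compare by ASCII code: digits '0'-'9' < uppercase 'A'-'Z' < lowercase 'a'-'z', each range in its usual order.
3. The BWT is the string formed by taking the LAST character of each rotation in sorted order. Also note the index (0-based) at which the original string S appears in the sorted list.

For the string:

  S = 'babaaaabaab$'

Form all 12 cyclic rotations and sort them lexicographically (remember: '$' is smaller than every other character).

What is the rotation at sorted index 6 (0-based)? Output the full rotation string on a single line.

All 12 rotations (rotation i = S[i:]+S[:i]):
  rot[0] = babaaaabaab$
  rot[1] = abaaaabaab$b
  rot[2] = baaaabaab$ba
  rot[3] = aaaabaab$bab
  rot[4] = aaabaab$baba
  rot[5] = aabaab$babaa
  rot[6] = abaab$babaaa
  rot[7] = baab$babaaaa
  rot[8] = aab$babaaaab
  rot[9] = ab$babaaaaba
  rot[10] = b$babaaaabaa
  rot[11] = $babaaaabaab
Sorted (with $ < everything):
  sorted[0] = $babaaaabaab
  sorted[1] = aaaabaab$bab
  sorted[2] = aaabaab$baba
  sorted[3] = aab$babaaaab
  sorted[4] = aabaab$babaa
  sorted[5] = ab$babaaaaba
  sorted[6] = abaaaabaab$b
  sorted[7] = abaab$babaaa
  sorted[8] = b$babaaaabaa
  sorted[9] = baaaabaab$ba
  sorted[10] = baab$babaaaa
  sorted[11] = babaaaabaab$
sorted[6] = abaaaabaab$b

Answer: abaaaabaab$b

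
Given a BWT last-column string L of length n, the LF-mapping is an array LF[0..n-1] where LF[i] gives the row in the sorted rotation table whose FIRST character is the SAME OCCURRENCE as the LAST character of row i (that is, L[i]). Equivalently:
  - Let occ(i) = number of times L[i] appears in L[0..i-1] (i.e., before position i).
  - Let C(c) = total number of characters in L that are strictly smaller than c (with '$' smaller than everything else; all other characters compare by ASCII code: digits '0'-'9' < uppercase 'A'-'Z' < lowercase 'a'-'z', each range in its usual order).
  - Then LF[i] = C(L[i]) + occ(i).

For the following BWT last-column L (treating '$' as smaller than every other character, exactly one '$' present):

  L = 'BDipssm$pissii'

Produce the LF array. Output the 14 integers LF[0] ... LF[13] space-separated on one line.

Answer: 1 2 3 8 10 11 7 0 9 4 12 13 5 6

Derivation:
Char counts: '$':1, 'B':1, 'D':1, 'i':4, 'm':1, 'p':2, 's':4
C (first-col start): C('$')=0, C('B')=1, C('D')=2, C('i')=3, C('m')=7, C('p')=8, C('s')=10
L[0]='B': occ=0, LF[0]=C('B')+0=1+0=1
L[1]='D': occ=0, LF[1]=C('D')+0=2+0=2
L[2]='i': occ=0, LF[2]=C('i')+0=3+0=3
L[3]='p': occ=0, LF[3]=C('p')+0=8+0=8
L[4]='s': occ=0, LF[4]=C('s')+0=10+0=10
L[5]='s': occ=1, LF[5]=C('s')+1=10+1=11
L[6]='m': occ=0, LF[6]=C('m')+0=7+0=7
L[7]='$': occ=0, LF[7]=C('$')+0=0+0=0
L[8]='p': occ=1, LF[8]=C('p')+1=8+1=9
L[9]='i': occ=1, LF[9]=C('i')+1=3+1=4
L[10]='s': occ=2, LF[10]=C('s')+2=10+2=12
L[11]='s': occ=3, LF[11]=C('s')+3=10+3=13
L[12]='i': occ=2, LF[12]=C('i')+2=3+2=5
L[13]='i': occ=3, LF[13]=C('i')+3=3+3=6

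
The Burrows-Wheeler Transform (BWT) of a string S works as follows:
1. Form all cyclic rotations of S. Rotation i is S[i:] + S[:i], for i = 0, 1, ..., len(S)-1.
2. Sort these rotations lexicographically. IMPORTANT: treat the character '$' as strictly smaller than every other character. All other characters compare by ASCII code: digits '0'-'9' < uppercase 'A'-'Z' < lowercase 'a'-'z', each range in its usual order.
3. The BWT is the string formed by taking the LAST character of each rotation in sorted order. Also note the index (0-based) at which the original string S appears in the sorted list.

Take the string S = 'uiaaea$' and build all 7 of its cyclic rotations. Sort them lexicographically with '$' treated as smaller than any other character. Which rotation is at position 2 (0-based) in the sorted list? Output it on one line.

All 7 rotations (rotation i = S[i:]+S[:i]):
  rot[0] = uiaaea$
  rot[1] = iaaea$u
  rot[2] = aaea$ui
  rot[3] = aea$uia
  rot[4] = ea$uiaa
  rot[5] = a$uiaae
  rot[6] = $uiaaea
Sorted (with $ < everything):
  sorted[0] = $uiaaea
  sorted[1] = a$uiaae
  sorted[2] = aaea$ui
  sorted[3] = aea$uia
  sorted[4] = ea$uiaa
  sorted[5] = iaaea$u
  sorted[6] = uiaaea$
sorted[2] = aaea$ui

Answer: aaea$ui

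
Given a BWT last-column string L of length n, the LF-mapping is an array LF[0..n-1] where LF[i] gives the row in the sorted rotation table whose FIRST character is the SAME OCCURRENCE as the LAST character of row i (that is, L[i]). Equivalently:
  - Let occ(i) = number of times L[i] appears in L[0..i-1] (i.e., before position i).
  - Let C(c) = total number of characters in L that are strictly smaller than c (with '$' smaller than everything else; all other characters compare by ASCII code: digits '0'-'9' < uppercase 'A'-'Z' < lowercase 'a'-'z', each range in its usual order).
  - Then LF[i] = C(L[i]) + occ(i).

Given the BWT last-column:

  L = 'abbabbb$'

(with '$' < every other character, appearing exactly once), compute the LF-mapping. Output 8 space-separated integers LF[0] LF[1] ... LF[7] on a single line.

Answer: 1 3 4 2 5 6 7 0

Derivation:
Char counts: '$':1, 'a':2, 'b':5
C (first-col start): C('$')=0, C('a')=1, C('b')=3
L[0]='a': occ=0, LF[0]=C('a')+0=1+0=1
L[1]='b': occ=0, LF[1]=C('b')+0=3+0=3
L[2]='b': occ=1, LF[2]=C('b')+1=3+1=4
L[3]='a': occ=1, LF[3]=C('a')+1=1+1=2
L[4]='b': occ=2, LF[4]=C('b')+2=3+2=5
L[5]='b': occ=3, LF[5]=C('b')+3=3+3=6
L[6]='b': occ=4, LF[6]=C('b')+4=3+4=7
L[7]='$': occ=0, LF[7]=C('$')+0=0+0=0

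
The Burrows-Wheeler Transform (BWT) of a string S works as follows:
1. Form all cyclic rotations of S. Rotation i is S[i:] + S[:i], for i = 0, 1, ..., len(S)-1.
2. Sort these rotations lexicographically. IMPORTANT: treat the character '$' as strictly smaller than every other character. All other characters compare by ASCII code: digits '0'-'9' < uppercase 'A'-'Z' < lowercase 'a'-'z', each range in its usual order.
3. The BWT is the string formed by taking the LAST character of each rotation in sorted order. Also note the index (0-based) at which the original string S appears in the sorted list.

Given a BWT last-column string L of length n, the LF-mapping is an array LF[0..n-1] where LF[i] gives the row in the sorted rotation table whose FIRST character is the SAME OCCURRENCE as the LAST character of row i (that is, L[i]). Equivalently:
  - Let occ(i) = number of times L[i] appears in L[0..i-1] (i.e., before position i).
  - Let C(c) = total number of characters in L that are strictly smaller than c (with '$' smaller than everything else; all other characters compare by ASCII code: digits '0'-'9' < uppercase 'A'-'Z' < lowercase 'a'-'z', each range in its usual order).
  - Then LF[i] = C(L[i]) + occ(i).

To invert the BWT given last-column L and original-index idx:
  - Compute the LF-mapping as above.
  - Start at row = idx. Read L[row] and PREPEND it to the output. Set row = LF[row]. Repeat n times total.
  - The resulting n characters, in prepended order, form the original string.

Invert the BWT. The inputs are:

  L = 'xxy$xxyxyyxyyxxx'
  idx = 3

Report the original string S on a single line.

LF mapping: 1 2 10 0 3 4 11 5 12 13 6 14 15 7 8 9
Walk LF starting at row 3, prepending L[row]:
  step 1: row=3, L[3]='$', prepend. Next row=LF[3]=0
  step 2: row=0, L[0]='x', prepend. Next row=LF[0]=1
  step 3: row=1, L[1]='x', prepend. Next row=LF[1]=2
  step 4: row=2, L[2]='y', prepend. Next row=LF[2]=10
  step 5: row=10, L[10]='x', prepend. Next row=LF[10]=6
  step 6: row=6, L[6]='y', prepend. Next row=LF[6]=11
  step 7: row=11, L[11]='y', prepend. Next row=LF[11]=14
  step 8: row=14, L[14]='x', prepend. Next row=LF[14]=8
  step 9: row=8, L[8]='y', prepend. Next row=LF[8]=12
  step 10: row=12, L[12]='y', prepend. Next row=LF[12]=15
  step 11: row=15, L[15]='x', prepend. Next row=LF[15]=9
  step 12: row=9, L[9]='y', prepend. Next row=LF[9]=13
  step 13: row=13, L[13]='x', prepend. Next row=LF[13]=7
  step 14: row=7, L[7]='x', prepend. Next row=LF[7]=5
  step 15: row=5, L[5]='x', prepend. Next row=LF[5]=4
  step 16: row=4, L[4]='x', prepend. Next row=LF[4]=3
Reversed output: xxxxyxyyxyyxyxx$

Answer: xxxxyxyyxyyxyxx$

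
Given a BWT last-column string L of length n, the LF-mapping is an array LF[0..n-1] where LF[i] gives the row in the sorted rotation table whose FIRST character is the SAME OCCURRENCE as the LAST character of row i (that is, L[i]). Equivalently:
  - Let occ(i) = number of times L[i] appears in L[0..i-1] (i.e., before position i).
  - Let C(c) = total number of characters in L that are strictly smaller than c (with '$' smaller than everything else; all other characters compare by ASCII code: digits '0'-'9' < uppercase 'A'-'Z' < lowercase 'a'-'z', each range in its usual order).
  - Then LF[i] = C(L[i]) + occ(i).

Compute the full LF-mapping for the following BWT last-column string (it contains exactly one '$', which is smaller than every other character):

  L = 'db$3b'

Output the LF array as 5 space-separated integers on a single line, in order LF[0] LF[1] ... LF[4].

Char counts: '$':1, '3':1, 'b':2, 'd':1
C (first-col start): C('$')=0, C('3')=1, C('b')=2, C('d')=4
L[0]='d': occ=0, LF[0]=C('d')+0=4+0=4
L[1]='b': occ=0, LF[1]=C('b')+0=2+0=2
L[2]='$': occ=0, LF[2]=C('$')+0=0+0=0
L[3]='3': occ=0, LF[3]=C('3')+0=1+0=1
L[4]='b': occ=1, LF[4]=C('b')+1=2+1=3

Answer: 4 2 0 1 3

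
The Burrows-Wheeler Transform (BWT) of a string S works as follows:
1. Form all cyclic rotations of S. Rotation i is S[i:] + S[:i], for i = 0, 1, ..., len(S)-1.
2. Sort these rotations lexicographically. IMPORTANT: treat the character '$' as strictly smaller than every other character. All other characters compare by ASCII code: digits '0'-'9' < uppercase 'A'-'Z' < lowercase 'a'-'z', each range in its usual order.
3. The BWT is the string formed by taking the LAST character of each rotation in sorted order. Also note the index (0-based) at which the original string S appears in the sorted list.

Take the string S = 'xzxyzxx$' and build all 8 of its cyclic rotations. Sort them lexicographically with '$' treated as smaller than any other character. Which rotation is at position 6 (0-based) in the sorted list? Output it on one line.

Answer: zxx$xzxy

Derivation:
All 8 rotations (rotation i = S[i:]+S[:i]):
  rot[0] = xzxyzxx$
  rot[1] = zxyzxx$x
  rot[2] = xyzxx$xz
  rot[3] = yzxx$xzx
  rot[4] = zxx$xzxy
  rot[5] = xx$xzxyz
  rot[6] = x$xzxyzx
  rot[7] = $xzxyzxx
Sorted (with $ < everything):
  sorted[0] = $xzxyzxx
  sorted[1] = x$xzxyzx
  sorted[2] = xx$xzxyz
  sorted[3] = xyzxx$xz
  sorted[4] = xzxyzxx$
  sorted[5] = yzxx$xzx
  sorted[6] = zxx$xzxy
  sorted[7] = zxyzxx$x
sorted[6] = zxx$xzxy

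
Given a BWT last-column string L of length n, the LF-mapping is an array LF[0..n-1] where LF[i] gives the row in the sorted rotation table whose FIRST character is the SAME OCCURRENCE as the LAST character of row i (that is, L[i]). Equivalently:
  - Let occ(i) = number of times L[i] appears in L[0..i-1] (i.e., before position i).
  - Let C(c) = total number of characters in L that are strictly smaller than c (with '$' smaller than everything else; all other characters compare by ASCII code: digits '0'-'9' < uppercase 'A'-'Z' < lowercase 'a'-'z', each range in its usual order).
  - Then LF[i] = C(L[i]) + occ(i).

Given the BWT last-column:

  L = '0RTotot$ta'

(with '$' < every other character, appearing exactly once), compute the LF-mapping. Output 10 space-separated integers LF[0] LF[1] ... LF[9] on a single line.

Char counts: '$':1, '0':1, 'R':1, 'T':1, 'a':1, 'o':2, 't':3
C (first-col start): C('$')=0, C('0')=1, C('R')=2, C('T')=3, C('a')=4, C('o')=5, C('t')=7
L[0]='0': occ=0, LF[0]=C('0')+0=1+0=1
L[1]='R': occ=0, LF[1]=C('R')+0=2+0=2
L[2]='T': occ=0, LF[2]=C('T')+0=3+0=3
L[3]='o': occ=0, LF[3]=C('o')+0=5+0=5
L[4]='t': occ=0, LF[4]=C('t')+0=7+0=7
L[5]='o': occ=1, LF[5]=C('o')+1=5+1=6
L[6]='t': occ=1, LF[6]=C('t')+1=7+1=8
L[7]='$': occ=0, LF[7]=C('$')+0=0+0=0
L[8]='t': occ=2, LF[8]=C('t')+2=7+2=9
L[9]='a': occ=0, LF[9]=C('a')+0=4+0=4

Answer: 1 2 3 5 7 6 8 0 9 4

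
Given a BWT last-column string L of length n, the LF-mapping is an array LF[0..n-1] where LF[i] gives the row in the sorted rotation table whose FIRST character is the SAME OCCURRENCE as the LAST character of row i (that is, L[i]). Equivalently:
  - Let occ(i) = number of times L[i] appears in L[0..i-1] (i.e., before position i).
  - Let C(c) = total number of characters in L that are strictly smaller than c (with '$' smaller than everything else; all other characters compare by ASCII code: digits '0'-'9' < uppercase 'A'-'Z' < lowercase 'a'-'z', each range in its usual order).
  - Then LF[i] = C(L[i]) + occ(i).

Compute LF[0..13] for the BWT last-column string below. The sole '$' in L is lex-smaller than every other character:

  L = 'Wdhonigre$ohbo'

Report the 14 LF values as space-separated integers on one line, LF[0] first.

Answer: 1 3 6 10 9 8 5 13 4 0 11 7 2 12

Derivation:
Char counts: '$':1, 'W':1, 'b':1, 'd':1, 'e':1, 'g':1, 'h':2, 'i':1, 'n':1, 'o':3, 'r':1
C (first-col start): C('$')=0, C('W')=1, C('b')=2, C('d')=3, C('e')=4, C('g')=5, C('h')=6, C('i')=8, C('n')=9, C('o')=10, C('r')=13
L[0]='W': occ=0, LF[0]=C('W')+0=1+0=1
L[1]='d': occ=0, LF[1]=C('d')+0=3+0=3
L[2]='h': occ=0, LF[2]=C('h')+0=6+0=6
L[3]='o': occ=0, LF[3]=C('o')+0=10+0=10
L[4]='n': occ=0, LF[4]=C('n')+0=9+0=9
L[5]='i': occ=0, LF[5]=C('i')+0=8+0=8
L[6]='g': occ=0, LF[6]=C('g')+0=5+0=5
L[7]='r': occ=0, LF[7]=C('r')+0=13+0=13
L[8]='e': occ=0, LF[8]=C('e')+0=4+0=4
L[9]='$': occ=0, LF[9]=C('$')+0=0+0=0
L[10]='o': occ=1, LF[10]=C('o')+1=10+1=11
L[11]='h': occ=1, LF[11]=C('h')+1=6+1=7
L[12]='b': occ=0, LF[12]=C('b')+0=2+0=2
L[13]='o': occ=2, LF[13]=C('o')+2=10+2=12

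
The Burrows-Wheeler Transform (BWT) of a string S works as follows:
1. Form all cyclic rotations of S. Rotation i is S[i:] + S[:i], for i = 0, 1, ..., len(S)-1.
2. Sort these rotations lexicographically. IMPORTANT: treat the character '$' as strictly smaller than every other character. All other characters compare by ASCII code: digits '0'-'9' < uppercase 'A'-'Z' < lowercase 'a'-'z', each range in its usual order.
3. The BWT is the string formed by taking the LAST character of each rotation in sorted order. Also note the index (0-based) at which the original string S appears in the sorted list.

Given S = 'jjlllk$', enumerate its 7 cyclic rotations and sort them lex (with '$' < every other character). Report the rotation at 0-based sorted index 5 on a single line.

All 7 rotations (rotation i = S[i:]+S[:i]):
  rot[0] = jjlllk$
  rot[1] = jlllk$j
  rot[2] = lllk$jj
  rot[3] = llk$jjl
  rot[4] = lk$jjll
  rot[5] = k$jjlll
  rot[6] = $jjlllk
Sorted (with $ < everything):
  sorted[0] = $jjlllk
  sorted[1] = jjlllk$
  sorted[2] = jlllk$j
  sorted[3] = k$jjlll
  sorted[4] = lk$jjll
  sorted[5] = llk$jjl
  sorted[6] = lllk$jj
sorted[5] = llk$jjl

Answer: llk$jjl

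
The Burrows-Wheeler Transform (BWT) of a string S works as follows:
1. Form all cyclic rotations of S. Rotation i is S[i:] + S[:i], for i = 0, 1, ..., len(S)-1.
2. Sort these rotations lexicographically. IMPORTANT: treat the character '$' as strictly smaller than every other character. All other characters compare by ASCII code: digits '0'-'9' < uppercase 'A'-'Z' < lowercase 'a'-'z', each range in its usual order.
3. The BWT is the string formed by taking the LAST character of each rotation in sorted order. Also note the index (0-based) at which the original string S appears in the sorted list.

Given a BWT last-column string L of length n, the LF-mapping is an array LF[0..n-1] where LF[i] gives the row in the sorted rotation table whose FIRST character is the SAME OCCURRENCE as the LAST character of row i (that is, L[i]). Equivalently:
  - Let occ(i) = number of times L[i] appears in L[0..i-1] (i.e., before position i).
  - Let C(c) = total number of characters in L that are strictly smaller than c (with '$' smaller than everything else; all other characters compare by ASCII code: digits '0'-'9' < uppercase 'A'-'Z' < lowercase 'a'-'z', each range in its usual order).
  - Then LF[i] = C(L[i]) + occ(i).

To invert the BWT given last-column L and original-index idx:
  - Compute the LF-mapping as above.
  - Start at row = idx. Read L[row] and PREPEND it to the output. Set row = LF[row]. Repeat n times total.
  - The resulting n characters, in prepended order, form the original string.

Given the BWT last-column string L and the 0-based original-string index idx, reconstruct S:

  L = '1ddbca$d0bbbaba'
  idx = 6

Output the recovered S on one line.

LF mapping: 2 12 13 6 11 3 0 14 1 7 8 9 4 10 5
Walk LF starting at row 6, prepending L[row]:
  step 1: row=6, L[6]='$', prepend. Next row=LF[6]=0
  step 2: row=0, L[0]='1', prepend. Next row=LF[0]=2
  step 3: row=2, L[2]='d', prepend. Next row=LF[2]=13
  step 4: row=13, L[13]='b', prepend. Next row=LF[13]=10
  step 5: row=10, L[10]='b', prepend. Next row=LF[10]=8
  step 6: row=8, L[8]='0', prepend. Next row=LF[8]=1
  step 7: row=1, L[1]='d', prepend. Next row=LF[1]=12
  step 8: row=12, L[12]='a', prepend. Next row=LF[12]=4
  step 9: row=4, L[4]='c', prepend. Next row=LF[4]=11
  step 10: row=11, L[11]='b', prepend. Next row=LF[11]=9
  step 11: row=9, L[9]='b', prepend. Next row=LF[9]=7
  step 12: row=7, L[7]='d', prepend. Next row=LF[7]=14
  step 13: row=14, L[14]='a', prepend. Next row=LF[14]=5
  step 14: row=5, L[5]='a', prepend. Next row=LF[5]=3
  step 15: row=3, L[3]='b', prepend. Next row=LF[3]=6
Reversed output: baadbbcad0bbd1$

Answer: baadbbcad0bbd1$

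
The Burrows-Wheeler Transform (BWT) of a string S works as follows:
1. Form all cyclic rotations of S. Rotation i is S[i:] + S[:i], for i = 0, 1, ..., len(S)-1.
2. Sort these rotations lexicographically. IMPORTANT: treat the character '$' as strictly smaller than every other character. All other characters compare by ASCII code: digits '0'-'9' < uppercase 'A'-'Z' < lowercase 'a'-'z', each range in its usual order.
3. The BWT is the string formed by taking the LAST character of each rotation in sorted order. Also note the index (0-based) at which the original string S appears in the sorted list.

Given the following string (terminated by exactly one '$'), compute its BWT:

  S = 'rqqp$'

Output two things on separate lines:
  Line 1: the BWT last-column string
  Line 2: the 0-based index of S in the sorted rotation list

All 5 rotations (rotation i = S[i:]+S[:i]):
  rot[0] = rqqp$
  rot[1] = qqp$r
  rot[2] = qp$rq
  rot[3] = p$rqq
  rot[4] = $rqqp
Sorted (with $ < everything):
  sorted[0] = $rqqp  (last char: 'p')
  sorted[1] = p$rqq  (last char: 'q')
  sorted[2] = qp$rq  (last char: 'q')
  sorted[3] = qqp$r  (last char: 'r')
  sorted[4] = rqqp$  (last char: '$')
Last column: pqqr$
Original string S is at sorted index 4

Answer: pqqr$
4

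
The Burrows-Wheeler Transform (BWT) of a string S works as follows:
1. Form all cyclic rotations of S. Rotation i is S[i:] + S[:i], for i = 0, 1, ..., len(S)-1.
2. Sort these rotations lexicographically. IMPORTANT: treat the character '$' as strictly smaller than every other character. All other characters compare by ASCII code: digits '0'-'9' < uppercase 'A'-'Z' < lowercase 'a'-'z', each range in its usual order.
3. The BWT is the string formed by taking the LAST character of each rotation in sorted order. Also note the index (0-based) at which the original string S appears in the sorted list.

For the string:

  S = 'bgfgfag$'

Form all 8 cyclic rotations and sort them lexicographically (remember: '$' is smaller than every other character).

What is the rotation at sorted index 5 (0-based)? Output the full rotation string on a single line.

All 8 rotations (rotation i = S[i:]+S[:i]):
  rot[0] = bgfgfag$
  rot[1] = gfgfag$b
  rot[2] = fgfag$bg
  rot[3] = gfag$bgf
  rot[4] = fag$bgfg
  rot[5] = ag$bgfgf
  rot[6] = g$bgfgfa
  rot[7] = $bgfgfag
Sorted (with $ < everything):
  sorted[0] = $bgfgfag
  sorted[1] = ag$bgfgf
  sorted[2] = bgfgfag$
  sorted[3] = fag$bgfg
  sorted[4] = fgfag$bg
  sorted[5] = g$bgfgfa
  sorted[6] = gfag$bgf
  sorted[7] = gfgfag$b
sorted[5] = g$bgfgfa

Answer: g$bgfgfa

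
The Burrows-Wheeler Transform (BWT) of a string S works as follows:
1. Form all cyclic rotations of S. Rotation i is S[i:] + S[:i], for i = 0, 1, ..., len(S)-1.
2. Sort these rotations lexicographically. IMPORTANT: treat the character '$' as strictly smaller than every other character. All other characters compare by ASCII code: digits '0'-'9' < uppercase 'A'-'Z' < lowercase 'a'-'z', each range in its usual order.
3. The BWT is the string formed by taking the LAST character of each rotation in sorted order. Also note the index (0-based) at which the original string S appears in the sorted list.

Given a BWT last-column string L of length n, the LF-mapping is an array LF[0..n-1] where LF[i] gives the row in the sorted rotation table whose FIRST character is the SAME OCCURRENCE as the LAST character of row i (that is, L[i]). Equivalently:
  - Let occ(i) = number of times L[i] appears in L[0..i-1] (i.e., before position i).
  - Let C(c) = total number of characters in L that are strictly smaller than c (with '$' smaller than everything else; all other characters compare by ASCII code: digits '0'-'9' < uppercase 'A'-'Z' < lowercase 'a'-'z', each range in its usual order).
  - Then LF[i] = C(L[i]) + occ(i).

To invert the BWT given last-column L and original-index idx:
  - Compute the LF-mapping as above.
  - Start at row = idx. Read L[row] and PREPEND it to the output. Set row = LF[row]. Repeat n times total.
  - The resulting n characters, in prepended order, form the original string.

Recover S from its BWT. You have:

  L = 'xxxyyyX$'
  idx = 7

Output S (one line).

LF mapping: 2 3 4 5 6 7 1 0
Walk LF starting at row 7, prepending L[row]:
  step 1: row=7, L[7]='$', prepend. Next row=LF[7]=0
  step 2: row=0, L[0]='x', prepend. Next row=LF[0]=2
  step 3: row=2, L[2]='x', prepend. Next row=LF[2]=4
  step 4: row=4, L[4]='y', prepend. Next row=LF[4]=6
  step 5: row=6, L[6]='X', prepend. Next row=LF[6]=1
  step 6: row=1, L[1]='x', prepend. Next row=LF[1]=3
  step 7: row=3, L[3]='y', prepend. Next row=LF[3]=5
  step 8: row=5, L[5]='y', prepend. Next row=LF[5]=7
Reversed output: yyxXyxx$

Answer: yyxXyxx$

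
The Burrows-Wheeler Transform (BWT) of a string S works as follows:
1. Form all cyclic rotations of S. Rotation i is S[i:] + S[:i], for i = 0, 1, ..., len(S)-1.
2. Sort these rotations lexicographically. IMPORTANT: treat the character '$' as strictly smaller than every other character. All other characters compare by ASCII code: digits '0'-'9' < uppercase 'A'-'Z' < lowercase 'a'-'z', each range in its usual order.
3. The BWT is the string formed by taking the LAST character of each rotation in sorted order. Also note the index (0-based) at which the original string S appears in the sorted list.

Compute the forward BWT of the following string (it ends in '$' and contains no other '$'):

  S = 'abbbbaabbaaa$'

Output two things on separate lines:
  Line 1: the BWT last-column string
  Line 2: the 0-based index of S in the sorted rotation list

All 13 rotations (rotation i = S[i:]+S[:i]):
  rot[0] = abbbbaabbaaa$
  rot[1] = bbbbaabbaaa$a
  rot[2] = bbbaabbaaa$ab
  rot[3] = bbaabbaaa$abb
  rot[4] = baabbaaa$abbb
  rot[5] = aabbaaa$abbbb
  rot[6] = abbaaa$abbbba
  rot[7] = bbaaa$abbbbaa
  rot[8] = baaa$abbbbaab
  rot[9] = aaa$abbbbaabb
  rot[10] = aa$abbbbaabba
  rot[11] = a$abbbbaabbaa
  rot[12] = $abbbbaabbaaa
Sorted (with $ < everything):
  sorted[0] = $abbbbaabbaaa  (last char: 'a')
  sorted[1] = a$abbbbaabbaa  (last char: 'a')
  sorted[2] = aa$abbbbaabba  (last char: 'a')
  sorted[3] = aaa$abbbbaabb  (last char: 'b')
  sorted[4] = aabbaaa$abbbb  (last char: 'b')
  sorted[5] = abbaaa$abbbba  (last char: 'a')
  sorted[6] = abbbbaabbaaa$  (last char: '$')
  sorted[7] = baaa$abbbbaab  (last char: 'b')
  sorted[8] = baabbaaa$abbb  (last char: 'b')
  sorted[9] = bbaaa$abbbbaa  (last char: 'a')
  sorted[10] = bbaabbaaa$abb  (last char: 'b')
  sorted[11] = bbbaabbaaa$ab  (last char: 'b')
  sorted[12] = bbbbaabbaaa$a  (last char: 'a')
Last column: aaabba$bbabba
Original string S is at sorted index 6

Answer: aaabba$bbabba
6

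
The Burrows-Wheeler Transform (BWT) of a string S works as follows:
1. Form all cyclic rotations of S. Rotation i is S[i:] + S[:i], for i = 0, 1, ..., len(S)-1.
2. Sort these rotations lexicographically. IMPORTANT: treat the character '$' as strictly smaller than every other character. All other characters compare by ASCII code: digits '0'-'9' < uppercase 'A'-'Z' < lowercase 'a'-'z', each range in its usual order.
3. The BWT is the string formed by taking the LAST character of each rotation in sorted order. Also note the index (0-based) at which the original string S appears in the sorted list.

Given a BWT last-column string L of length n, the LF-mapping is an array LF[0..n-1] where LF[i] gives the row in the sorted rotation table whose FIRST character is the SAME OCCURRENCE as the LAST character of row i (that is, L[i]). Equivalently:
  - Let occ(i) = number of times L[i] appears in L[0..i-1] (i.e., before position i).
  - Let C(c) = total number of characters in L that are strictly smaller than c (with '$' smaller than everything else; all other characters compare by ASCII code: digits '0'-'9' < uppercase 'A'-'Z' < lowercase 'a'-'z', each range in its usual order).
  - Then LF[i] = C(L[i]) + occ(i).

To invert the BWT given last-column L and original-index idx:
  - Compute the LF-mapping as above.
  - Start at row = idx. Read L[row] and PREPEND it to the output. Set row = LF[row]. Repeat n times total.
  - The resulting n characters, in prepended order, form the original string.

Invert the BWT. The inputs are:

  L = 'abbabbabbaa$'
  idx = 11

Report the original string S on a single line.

Answer: bbababbaaba$

Derivation:
LF mapping: 1 6 7 2 8 9 3 10 11 4 5 0
Walk LF starting at row 11, prepending L[row]:
  step 1: row=11, L[11]='$', prepend. Next row=LF[11]=0
  step 2: row=0, L[0]='a', prepend. Next row=LF[0]=1
  step 3: row=1, L[1]='b', prepend. Next row=LF[1]=6
  step 4: row=6, L[6]='a', prepend. Next row=LF[6]=3
  step 5: row=3, L[3]='a', prepend. Next row=LF[3]=2
  step 6: row=2, L[2]='b', prepend. Next row=LF[2]=7
  step 7: row=7, L[7]='b', prepend. Next row=LF[7]=10
  step 8: row=10, L[10]='a', prepend. Next row=LF[10]=5
  step 9: row=5, L[5]='b', prepend. Next row=LF[5]=9
  step 10: row=9, L[9]='a', prepend. Next row=LF[9]=4
  step 11: row=4, L[4]='b', prepend. Next row=LF[4]=8
  step 12: row=8, L[8]='b', prepend. Next row=LF[8]=11
Reversed output: bbababbaaba$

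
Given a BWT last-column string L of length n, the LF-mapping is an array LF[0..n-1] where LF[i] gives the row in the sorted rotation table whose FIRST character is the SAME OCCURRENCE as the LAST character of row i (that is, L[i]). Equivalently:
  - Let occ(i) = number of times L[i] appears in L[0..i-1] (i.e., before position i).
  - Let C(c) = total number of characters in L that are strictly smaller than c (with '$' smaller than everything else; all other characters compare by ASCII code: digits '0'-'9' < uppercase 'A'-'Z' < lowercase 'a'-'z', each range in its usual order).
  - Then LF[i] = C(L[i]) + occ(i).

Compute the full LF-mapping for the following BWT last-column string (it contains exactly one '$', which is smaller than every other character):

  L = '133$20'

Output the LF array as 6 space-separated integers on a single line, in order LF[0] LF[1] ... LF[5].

Answer: 2 4 5 0 3 1

Derivation:
Char counts: '$':1, '0':1, '1':1, '2':1, '3':2
C (first-col start): C('$')=0, C('0')=1, C('1')=2, C('2')=3, C('3')=4
L[0]='1': occ=0, LF[0]=C('1')+0=2+0=2
L[1]='3': occ=0, LF[1]=C('3')+0=4+0=4
L[2]='3': occ=1, LF[2]=C('3')+1=4+1=5
L[3]='$': occ=0, LF[3]=C('$')+0=0+0=0
L[4]='2': occ=0, LF[4]=C('2')+0=3+0=3
L[5]='0': occ=0, LF[5]=C('0')+0=1+0=1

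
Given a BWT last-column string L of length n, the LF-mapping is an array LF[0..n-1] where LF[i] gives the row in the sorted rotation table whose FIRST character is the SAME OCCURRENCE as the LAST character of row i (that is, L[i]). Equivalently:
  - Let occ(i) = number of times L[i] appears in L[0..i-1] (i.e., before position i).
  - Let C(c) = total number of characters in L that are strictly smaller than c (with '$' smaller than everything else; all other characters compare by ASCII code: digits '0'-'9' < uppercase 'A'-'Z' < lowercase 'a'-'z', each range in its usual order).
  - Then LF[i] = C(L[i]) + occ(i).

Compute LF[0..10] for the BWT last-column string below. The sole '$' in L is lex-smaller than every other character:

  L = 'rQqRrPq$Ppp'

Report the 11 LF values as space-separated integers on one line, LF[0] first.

Answer: 9 3 7 4 10 1 8 0 2 5 6

Derivation:
Char counts: '$':1, 'P':2, 'Q':1, 'R':1, 'p':2, 'q':2, 'r':2
C (first-col start): C('$')=0, C('P')=1, C('Q')=3, C('R')=4, C('p')=5, C('q')=7, C('r')=9
L[0]='r': occ=0, LF[0]=C('r')+0=9+0=9
L[1]='Q': occ=0, LF[1]=C('Q')+0=3+0=3
L[2]='q': occ=0, LF[2]=C('q')+0=7+0=7
L[3]='R': occ=0, LF[3]=C('R')+0=4+0=4
L[4]='r': occ=1, LF[4]=C('r')+1=9+1=10
L[5]='P': occ=0, LF[5]=C('P')+0=1+0=1
L[6]='q': occ=1, LF[6]=C('q')+1=7+1=8
L[7]='$': occ=0, LF[7]=C('$')+0=0+0=0
L[8]='P': occ=1, LF[8]=C('P')+1=1+1=2
L[9]='p': occ=0, LF[9]=C('p')+0=5+0=5
L[10]='p': occ=1, LF[10]=C('p')+1=5+1=6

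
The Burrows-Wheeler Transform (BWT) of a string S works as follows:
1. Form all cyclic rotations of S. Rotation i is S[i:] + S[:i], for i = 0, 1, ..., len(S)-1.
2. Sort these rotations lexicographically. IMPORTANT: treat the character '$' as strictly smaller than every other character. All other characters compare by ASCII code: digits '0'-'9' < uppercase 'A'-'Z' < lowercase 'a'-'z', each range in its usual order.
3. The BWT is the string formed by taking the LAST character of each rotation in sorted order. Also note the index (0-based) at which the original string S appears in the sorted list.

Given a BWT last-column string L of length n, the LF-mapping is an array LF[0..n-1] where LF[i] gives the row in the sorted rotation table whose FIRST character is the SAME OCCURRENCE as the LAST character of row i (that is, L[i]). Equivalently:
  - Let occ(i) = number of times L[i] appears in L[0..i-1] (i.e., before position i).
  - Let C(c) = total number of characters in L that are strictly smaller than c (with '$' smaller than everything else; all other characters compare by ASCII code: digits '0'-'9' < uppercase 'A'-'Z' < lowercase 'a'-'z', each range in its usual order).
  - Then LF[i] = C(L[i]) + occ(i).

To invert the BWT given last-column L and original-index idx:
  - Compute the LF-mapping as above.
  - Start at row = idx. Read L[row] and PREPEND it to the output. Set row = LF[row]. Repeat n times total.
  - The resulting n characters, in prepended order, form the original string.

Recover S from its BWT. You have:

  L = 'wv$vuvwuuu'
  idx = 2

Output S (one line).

LF mapping: 8 5 0 6 1 7 9 2 3 4
Walk LF starting at row 2, prepending L[row]:
  step 1: row=2, L[2]='$', prepend. Next row=LF[2]=0
  step 2: row=0, L[0]='w', prepend. Next row=LF[0]=8
  step 3: row=8, L[8]='u', prepend. Next row=LF[8]=3
  step 4: row=3, L[3]='v', prepend. Next row=LF[3]=6
  step 5: row=6, L[6]='w', prepend. Next row=LF[6]=9
  step 6: row=9, L[9]='u', prepend. Next row=LF[9]=4
  step 7: row=4, L[4]='u', prepend. Next row=LF[4]=1
  step 8: row=1, L[1]='v', prepend. Next row=LF[1]=5
  step 9: row=5, L[5]='v', prepend. Next row=LF[5]=7
  step 10: row=7, L[7]='u', prepend. Next row=LF[7]=2
Reversed output: uvvuuwvuw$

Answer: uvvuuwvuw$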